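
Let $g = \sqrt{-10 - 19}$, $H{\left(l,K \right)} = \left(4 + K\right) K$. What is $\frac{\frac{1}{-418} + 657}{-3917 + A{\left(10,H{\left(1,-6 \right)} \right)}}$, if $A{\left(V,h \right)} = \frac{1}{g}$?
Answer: $- \frac{31195477625}{185986500876} + \frac{274625 i \sqrt{29}}{185986500876} \approx -0.16773 + 7.9517 \cdot 10^{-6} i$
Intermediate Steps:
$H{\left(l,K \right)} = K \left(4 + K\right)$
$g = i \sqrt{29}$ ($g = \sqrt{-29} = i \sqrt{29} \approx 5.3852 i$)
$A{\left(V,h \right)} = - \frac{i \sqrt{29}}{29}$ ($A{\left(V,h \right)} = \frac{1}{i \sqrt{29}} = - \frac{i \sqrt{29}}{29}$)
$\frac{\frac{1}{-418} + 657}{-3917 + A{\left(10,H{\left(1,-6 \right)} \right)}} = \frac{\frac{1}{-418} + 657}{-3917 - \frac{i \sqrt{29}}{29}} = \frac{- \frac{1}{418} + 657}{-3917 - \frac{i \sqrt{29}}{29}} = \frac{274625}{418 \left(-3917 - \frac{i \sqrt{29}}{29}\right)}$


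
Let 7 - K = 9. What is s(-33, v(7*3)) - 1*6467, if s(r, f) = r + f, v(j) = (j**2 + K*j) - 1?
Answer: -6102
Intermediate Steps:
K = -2 (K = 7 - 1*9 = 7 - 9 = -2)
v(j) = -1 + j**2 - 2*j (v(j) = (j**2 - 2*j) - 1 = -1 + j**2 - 2*j)
s(r, f) = f + r
s(-33, v(7*3)) - 1*6467 = ((-1 + (7*3)**2 - 14*3) - 33) - 1*6467 = ((-1 + 21**2 - 2*21) - 33) - 6467 = ((-1 + 441 - 42) - 33) - 6467 = (398 - 33) - 6467 = 365 - 6467 = -6102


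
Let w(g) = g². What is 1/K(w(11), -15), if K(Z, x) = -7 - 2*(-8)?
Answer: ⅑ ≈ 0.11111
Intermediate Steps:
K(Z, x) = 9 (K(Z, x) = -7 + 16 = 9)
1/K(w(11), -15) = 1/9 = ⅑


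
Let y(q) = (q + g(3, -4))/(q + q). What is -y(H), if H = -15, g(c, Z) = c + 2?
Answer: -⅓ ≈ -0.33333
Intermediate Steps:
g(c, Z) = 2 + c
y(q) = (5 + q)/(2*q) (y(q) = (q + (2 + 3))/(q + q) = (q + 5)/((2*q)) = (5 + q)*(1/(2*q)) = (5 + q)/(2*q))
-y(H) = -(5 - 15)/(2*(-15)) = -(-1)*(-10)/(2*15) = -1*⅓ = -⅓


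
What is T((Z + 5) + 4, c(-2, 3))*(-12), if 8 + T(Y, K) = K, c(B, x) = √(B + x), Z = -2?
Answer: 84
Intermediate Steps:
T(Y, K) = -8 + K
T((Z + 5) + 4, c(-2, 3))*(-12) = (-8 + √(-2 + 3))*(-12) = (-8 + √1)*(-12) = (-8 + 1)*(-12) = -7*(-12) = 84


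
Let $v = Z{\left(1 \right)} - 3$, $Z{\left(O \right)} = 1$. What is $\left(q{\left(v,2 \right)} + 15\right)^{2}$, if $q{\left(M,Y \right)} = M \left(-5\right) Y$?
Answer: $1225$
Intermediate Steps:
$v = -2$ ($v = 1 - 3 = -2$)
$q{\left(M,Y \right)} = - 5 M Y$
$\left(q{\left(v,2 \right)} + 15\right)^{2} = \left(\left(-5\right) \left(-2\right) 2 + 15\right)^{2} = \left(20 + 15\right)^{2} = 35^{2} = 1225$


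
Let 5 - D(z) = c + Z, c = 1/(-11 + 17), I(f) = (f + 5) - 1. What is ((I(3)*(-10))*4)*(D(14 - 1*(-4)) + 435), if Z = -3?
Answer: -371980/3 ≈ -1.2399e+5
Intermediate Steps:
I(f) = 4 + f (I(f) = (5 + f) - 1 = 4 + f)
c = 1/6 ≈ 0.16667
D(z) = 47/6 (D(z) = 5 - (1/6 - 3) = 5 - 1*(-17/6) = 5 + 17/6 = 47/6)
((I(3)*(-10))*4)*(D(14 - 1*(-4)) + 435) = (((4 + 3)*(-10))*4)*(47/6 + 435) = ((7*(-10))*4)*(2657/6) = -70*4*(2657/6) = -280*2657/6 = -371980/3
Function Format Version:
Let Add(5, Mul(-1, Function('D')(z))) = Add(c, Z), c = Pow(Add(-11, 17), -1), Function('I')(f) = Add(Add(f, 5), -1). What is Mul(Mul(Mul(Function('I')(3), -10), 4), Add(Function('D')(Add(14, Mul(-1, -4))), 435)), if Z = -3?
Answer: Rational(-371980, 3) ≈ -1.2399e+5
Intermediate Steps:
Function('I')(f) = Add(4, f) (Function('I')(f) = Add(Add(5, f), -1) = Add(4, f))
c = Rational(1, 6) (c = Pow(6, -1) = Rational(1, 6) ≈ 0.16667)
Function('D')(z) = Rational(47, 6) (Function('D')(z) = Add(5, Mul(-1, Add(Rational(1, 6), -3))) = Add(5, Mul(-1, Rational(-17, 6))) = Add(5, Rational(17, 6)) = Rational(47, 6))
Mul(Mul(Mul(Function('I')(3), -10), 4), Add(Function('D')(Add(14, Mul(-1, -4))), 435)) = Mul(Mul(Mul(Add(4, 3), -10), 4), Add(Rational(47, 6), 435)) = Mul(Mul(Mul(7, -10), 4), Rational(2657, 6)) = Mul(Mul(-70, 4), Rational(2657, 6)) = Mul(-280, Rational(2657, 6)) = Rational(-371980, 3)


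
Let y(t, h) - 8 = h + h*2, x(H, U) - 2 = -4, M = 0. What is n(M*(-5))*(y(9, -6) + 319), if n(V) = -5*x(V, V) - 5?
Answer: 1545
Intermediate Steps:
x(H, U) = -2 (x(H, U) = 2 - 4 = -2)
y(t, h) = 8 + 3*h (y(t, h) = 8 + (h + h*2) = 8 + (h + 2*h) = 8 + 3*h)
n(V) = 5 (n(V) = -5*(-2) - 5 = 10 - 5 = 5)
n(M*(-5))*(y(9, -6) + 319) = 5*((8 + 3*(-6)) + 319) = 5*((8 - 18) + 319) = 5*(-10 + 319) = 5*309 = 1545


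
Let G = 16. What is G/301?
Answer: 16/301 ≈ 0.053156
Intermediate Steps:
G/301 = 16/301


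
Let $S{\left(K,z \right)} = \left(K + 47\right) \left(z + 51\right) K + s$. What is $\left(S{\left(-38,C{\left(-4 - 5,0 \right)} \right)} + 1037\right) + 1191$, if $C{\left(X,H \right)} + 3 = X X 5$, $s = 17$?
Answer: $-152681$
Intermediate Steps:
$C{\left(X,H \right)} = -3 + 5 X^{2}$ ($C{\left(X,H \right)} = -3 + X X 5 = -3 + X^{2} \cdot 5 = -3 + 5 X^{2}$)
$S{\left(K,z \right)} = 17 + K \left(47 + K\right) \left(51 + z\right)$ ($S{\left(K,z \right)} = \left(K + 47\right) \left(z + 51\right) K + 17 = \left(47 + K\right) \left(51 + z\right) K + 17 = K \left(47 + K\right) \left(51 + z\right) + 17 = 17 + K \left(47 + K\right) \left(51 + z\right)$)
$\left(S{\left(-38,C{\left(-4 - 5,0 \right)} \right)} + 1037\right) + 1191 = \left(\left(17 + 51 \left(-38\right)^{2} + 2397 \left(-38\right) + \left(-3 + 5 \left(-4 - 5\right)^{2}\right) \left(-38\right)^{2} + 47 \left(-38\right) \left(-3 + 5 \left(-4 - 5\right)^{2}\right)\right) + 1037\right) + 1191 = \left(\left(17 + 51 \cdot 1444 - 91086 + \left(-3 + 5 \left(-9\right)^{2}\right) 1444 + 47 \left(-38\right) \left(-3 + 5 \left(-9\right)^{2}\right)\right) + 1037\right) + 1191 = \left(\left(17 + 73644 - 91086 + \left(-3 + 5 \cdot 81\right) 1444 + 47 \left(-38\right) \left(-3 + 5 \cdot 81\right)\right) + 1037\right) + 1191 = \left(\left(17 + 73644 - 91086 + \left(-3 + 405\right) 1444 + 47 \left(-38\right) \left(-3 + 405\right)\right) + 1037\right) + 1191 = \left(\left(17 + 73644 - 91086 + 402 \cdot 1444 + 47 \left(-38\right) 402\right) + 1037\right) + 1191 = \left(\left(17 + 73644 - 91086 + 580488 - 717972\right) + 1037\right) + 1191 = \left(-154909 + 1037\right) + 1191 = -153872 + 1191 = -152681$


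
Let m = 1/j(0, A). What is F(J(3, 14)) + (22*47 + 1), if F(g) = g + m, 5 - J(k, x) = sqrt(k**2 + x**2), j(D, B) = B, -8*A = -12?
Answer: 3122/3 - sqrt(205) ≈ 1026.3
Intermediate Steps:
A = 3/2 (A = -1/8*(-12) = 3/2 ≈ 1.5000)
m = 2/3 (m = 1/(3/2) = 2/3 ≈ 0.66667)
J(k, x) = 5 - sqrt(k**2 + x**2)
F(g) = 2/3 + g (F(g) = g + 2/3 = 2/3 + g)
F(J(3, 14)) + (22*47 + 1) = (2/3 + (5 - sqrt(3**2 + 14**2))) + (22*47 + 1) = (2/3 + (5 - sqrt(9 + 196))) + (1034 + 1) = (2/3 + (5 - sqrt(205))) + 1035 = (17/3 - sqrt(205)) + 1035 = 3122/3 - sqrt(205)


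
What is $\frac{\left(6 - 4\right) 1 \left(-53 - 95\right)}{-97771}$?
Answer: $\frac{296}{97771} \approx 0.0030275$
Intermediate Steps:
$\frac{\left(6 - 4\right) 1 \left(-53 - 95\right)}{-97771} = 2 \cdot 1 \left(-148\right) \left(- \frac{1}{97771}\right) = 2 \left(-148\right) \left(- \frac{1}{97771}\right) = \left(-296\right) \left(- \frac{1}{97771}\right) = \frac{296}{97771}$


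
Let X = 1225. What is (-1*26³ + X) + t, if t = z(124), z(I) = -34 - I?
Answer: -16509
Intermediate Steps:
t = -158 (t = -34 - 1*124 = -34 - 124 = -158)
(-1*26³ + X) + t = (-1*26³ + 1225) - 158 = (-1*17576 + 1225) - 158 = (-17576 + 1225) - 158 = -16351 - 158 = -16509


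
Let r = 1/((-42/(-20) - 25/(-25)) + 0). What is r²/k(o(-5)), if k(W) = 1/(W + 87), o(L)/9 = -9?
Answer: 600/961 ≈ 0.62435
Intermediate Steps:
o(L) = -81 (o(L) = 9*(-9) = -81)
k(W) = 1/(87 + W)
r = 10/31 (r = 1/((-42*(-1/20) - 25*(-1/25)) + 0) = 1/((21/10 + 1) + 0) = 1/(31/10 + 0) = 1/(31/10) = 10/31 ≈ 0.32258)
r²/k(o(-5)) = (10/31)²/(1/(87 - 81)) = 100/(961*(1/6)) = 100/(961*(⅙)) = (100/961)*6 = 600/961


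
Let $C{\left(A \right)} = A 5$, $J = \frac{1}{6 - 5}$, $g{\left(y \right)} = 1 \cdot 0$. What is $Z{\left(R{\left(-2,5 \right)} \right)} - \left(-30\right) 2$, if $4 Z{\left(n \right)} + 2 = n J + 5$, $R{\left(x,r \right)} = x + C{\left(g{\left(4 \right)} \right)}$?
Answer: $\frac{241}{4} \approx 60.25$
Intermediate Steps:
$g{\left(y \right)} = 0$
$J = 1$ ($J = 1^{-1} = 1$)
$C{\left(A \right)} = 5 A$
$R{\left(x,r \right)} = x$ ($R{\left(x,r \right)} = x + 5 \cdot 0 = x + 0 = x$)
$Z{\left(n \right)} = \frac{3}{4} + \frac{n}{4}$ ($Z{\left(n \right)} = - \frac{1}{2} + \frac{n 1 + 5}{4} = - \frac{1}{2} + \frac{n + 5}{4} = - \frac{1}{2} + \frac{5 + n}{4} = - \frac{1}{2} + \left(\frac{5}{4} + \frac{n}{4}\right) = \frac{3}{4} + \frac{n}{4}$)
$Z{\left(R{\left(-2,5 \right)} \right)} - \left(-30\right) 2 = \left(\frac{3}{4} + \frac{1}{4} \left(-2\right)\right) - \left(-30\right) 2 = \left(\frac{3}{4} - \frac{1}{2}\right) - -60 = \frac{1}{4} + 60 = \frac{241}{4}$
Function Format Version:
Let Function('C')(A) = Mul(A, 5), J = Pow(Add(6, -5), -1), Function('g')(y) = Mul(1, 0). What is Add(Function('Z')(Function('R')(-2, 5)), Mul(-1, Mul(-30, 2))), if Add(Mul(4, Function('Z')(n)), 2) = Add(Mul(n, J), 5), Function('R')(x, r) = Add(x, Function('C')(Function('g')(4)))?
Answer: Rational(241, 4) ≈ 60.250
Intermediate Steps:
Function('g')(y) = 0
J = 1 (J = Pow(1, -1) = 1)
Function('C')(A) = Mul(5, A)
Function('R')(x, r) = x (Function('R')(x, r) = Add(x, Mul(5, 0)) = Add(x, 0) = x)
Function('Z')(n) = Add(Rational(3, 4), Mul(Rational(1, 4), n)) (Function('Z')(n) = Add(Rational(-1, 2), Mul(Rational(1, 4), Add(Mul(n, 1), 5))) = Add(Rational(-1, 2), Mul(Rational(1, 4), Add(n, 5))) = Add(Rational(-1, 2), Mul(Rational(1, 4), Add(5, n))) = Add(Rational(-1, 2), Add(Rational(5, 4), Mul(Rational(1, 4), n))) = Add(Rational(3, 4), Mul(Rational(1, 4), n)))
Add(Function('Z')(Function('R')(-2, 5)), Mul(-1, Mul(-30, 2))) = Add(Add(Rational(3, 4), Mul(Rational(1, 4), -2)), Mul(-1, Mul(-30, 2))) = Add(Add(Rational(3, 4), Rational(-1, 2)), Mul(-1, -60)) = Add(Rational(1, 4), 60) = Rational(241, 4)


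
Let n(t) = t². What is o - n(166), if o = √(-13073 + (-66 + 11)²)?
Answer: -27556 + 8*I*√157 ≈ -27556.0 + 100.24*I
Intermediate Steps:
o = 8*I*√157 (o = √(-13073 + (-55)²) = √(-13073 + 3025) = √(-10048) = 8*I*√157 ≈ 100.24*I)
o - n(166) = 8*I*√157 - 1*166² = 8*I*√157 - 1*27556 = 8*I*√157 - 27556 = -27556 + 8*I*√157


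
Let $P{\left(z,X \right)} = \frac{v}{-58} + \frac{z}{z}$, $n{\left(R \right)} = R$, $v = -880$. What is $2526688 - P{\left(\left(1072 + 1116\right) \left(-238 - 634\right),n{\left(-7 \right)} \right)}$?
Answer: $\frac{73273483}{29} \approx 2.5267 \cdot 10^{6}$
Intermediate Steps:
$P{\left(z,X \right)} = \frac{469}{29}$ ($P{\left(z,X \right)} = - \frac{880}{-58} + \frac{z}{z} = \left(-880\right) \left(- \frac{1}{58}\right) + 1 = \frac{440}{29} + 1 = \frac{469}{29}$)
$2526688 - P{\left(\left(1072 + 1116\right) \left(-238 - 634\right),n{\left(-7 \right)} \right)} = 2526688 - \frac{469}{29} = \frac{73273483}{29}$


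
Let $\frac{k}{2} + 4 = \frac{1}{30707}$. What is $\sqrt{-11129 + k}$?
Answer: $\frac{i \sqrt{10501298296899}}{30707} \approx 105.53 i$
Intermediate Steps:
$k = - \frac{245654}{30707}$ ($k = -8 + \frac{2}{30707} = - \frac{245654}{30707} \approx -7.9999$)
$\sqrt{-11129 + k} = \sqrt{-11129 - \frac{245654}{30707}} = \sqrt{- \frac{341983857}{30707}} = \frac{i \sqrt{10501298296899}}{30707}$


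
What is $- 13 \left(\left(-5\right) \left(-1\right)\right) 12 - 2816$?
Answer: $-3596$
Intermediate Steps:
$- 13 \left(\left(-5\right) \left(-1\right)\right) 12 - 2816 = \left(-13\right) 5 \cdot 12 - 2816 = \left(-65\right) 12 - 2816 = -780 - 2816 = -3596$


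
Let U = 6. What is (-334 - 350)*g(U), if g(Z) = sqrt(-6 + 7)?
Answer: -684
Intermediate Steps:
g(Z) = 1 (g(Z) = sqrt(1) = 1)
(-334 - 350)*g(U) = (-334 - 350)*1 = -684*1 = -684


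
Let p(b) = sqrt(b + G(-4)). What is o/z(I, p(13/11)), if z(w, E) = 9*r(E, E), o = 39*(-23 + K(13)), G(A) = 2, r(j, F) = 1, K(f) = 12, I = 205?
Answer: -143/3 ≈ -47.667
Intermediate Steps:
o = -429 (o = 39*(-23 + 12) = 39*(-11) = -429)
p(b) = sqrt(2 + b) (p(b) = sqrt(b + 2) = sqrt(2 + b))
z(w, E) = 9 (z(w, E) = 9*1 = 9)
o/z(I, p(13/11)) = -429/9 = -429*1/9 = -143/3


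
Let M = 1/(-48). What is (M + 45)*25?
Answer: 53975/48 ≈ 1124.5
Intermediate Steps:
M = -1/48 ≈ -0.020833
(M + 45)*25 = (-1/48 + 45)*25 = (2159/48)*25 = 53975/48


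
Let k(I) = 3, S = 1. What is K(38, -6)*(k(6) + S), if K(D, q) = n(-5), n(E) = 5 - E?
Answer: 40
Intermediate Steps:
K(D, q) = 10 (K(D, q) = 5 - 1*(-5) = 5 + 5 = 10)
K(38, -6)*(k(6) + S) = 10*(3 + 1) = 10*4 = 40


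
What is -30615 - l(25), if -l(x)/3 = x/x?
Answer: -30612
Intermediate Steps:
l(x) = -3 (l(x) = -3*x/x = -3*1 = -3)
-30615 - l(25) = -30615 - 1*(-3) = -30615 + 3 = -30612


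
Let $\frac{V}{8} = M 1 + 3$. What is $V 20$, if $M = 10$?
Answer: $2080$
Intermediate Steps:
$V = 104$ ($V = 8 \left(10 \cdot 1 + 3\right) = 8 \left(10 + 3\right) = 8 \cdot 13 = 104$)
$V 20 = 104 \cdot 20 = 2080$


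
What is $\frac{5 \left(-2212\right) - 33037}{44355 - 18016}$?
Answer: $- \frac{44097}{26339} \approx -1.6742$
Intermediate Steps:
$\frac{5 \left(-2212\right) - 33037}{44355 - 18016} = \frac{-11060 - 33037}{26339} = \left(-44097\right) \frac{1}{26339} = - \frac{44097}{26339}$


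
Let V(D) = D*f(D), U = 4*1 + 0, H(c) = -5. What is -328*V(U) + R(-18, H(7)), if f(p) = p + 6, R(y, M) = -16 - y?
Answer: -13118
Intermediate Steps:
U = 4 (U = 4 + 0 = 4)
f(p) = 6 + p
V(D) = D*(6 + D)
-328*V(U) + R(-18, H(7)) = -1312*(6 + 4) + (-16 - 1*(-18)) = -1312*10 + (-16 + 18) = -328*40 + 2 = -13120 + 2 = -13118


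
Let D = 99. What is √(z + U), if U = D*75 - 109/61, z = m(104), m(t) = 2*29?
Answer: 27*√38186/61 ≈ 86.494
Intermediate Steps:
m(t) = 58
z = 58
U = 452816/61 (U = 99*75 - 109/61 = 7425 - 109*1/61 = 7425 - 109/61 = 452816/61 ≈ 7423.2)
√(z + U) = √(58 + 452816/61) = √(456354/61) = 27*√38186/61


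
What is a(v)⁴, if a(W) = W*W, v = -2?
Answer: 256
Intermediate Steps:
a(W) = W²
a(v)⁴ = ((-2)²)⁴ = 4⁴ = 256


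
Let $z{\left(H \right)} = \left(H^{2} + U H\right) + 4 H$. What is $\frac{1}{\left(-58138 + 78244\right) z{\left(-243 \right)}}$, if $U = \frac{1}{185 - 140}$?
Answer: $\frac{5}{5837937948} \approx 8.5647 \cdot 10^{-10}$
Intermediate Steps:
$U = \frac{1}{45} \approx 0.022222$
$z{\left(H \right)} = H^{2} + \frac{181 H}{45}$ ($z{\left(H \right)} = \left(H^{2} + \frac{H}{45}\right) + 4 H = H^{2} + \frac{181 H}{45}$)
$\frac{1}{\left(-58138 + 78244\right) z{\left(-243 \right)}} = \frac{1}{\left(-58138 + 78244\right) \frac{1}{45} \left(-243\right) \left(181 + 45 \left(-243\right)\right)} = \frac{1}{20106 \cdot \frac{1}{45} \left(-243\right) \left(181 - 10935\right)} = \frac{1}{20106 \cdot \frac{1}{45} \left(-243\right) \left(-10754\right)} = \frac{1}{20106 \cdot \frac{290358}{5}} = \frac{1}{20106} \cdot \frac{5}{290358} = \frac{5}{5837937948}$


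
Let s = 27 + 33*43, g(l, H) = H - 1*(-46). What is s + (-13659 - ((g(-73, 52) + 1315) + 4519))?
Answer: -18145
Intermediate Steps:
g(l, H) = 46 + H (g(l, H) = H + 46 = 46 + H)
s = 1446 (s = 27 + 1419 = 1446)
s + (-13659 - ((g(-73, 52) + 1315) + 4519)) = 1446 + (-13659 - (((46 + 52) + 1315) + 4519)) = 1446 + (-13659 - ((98 + 1315) + 4519)) = 1446 + (-13659 - (1413 + 4519)) = 1446 + (-13659 - 1*5932) = 1446 + (-13659 - 5932) = 1446 - 19591 = -18145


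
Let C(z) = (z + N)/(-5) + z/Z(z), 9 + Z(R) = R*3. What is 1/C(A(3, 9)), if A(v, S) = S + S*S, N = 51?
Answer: -145/4039 ≈ -0.035900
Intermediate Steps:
Z(R) = -9 + 3*R (Z(R) = -9 + R*3 = -9 + 3*R)
A(v, S) = S + S²
C(z) = -51/5 - z/5 + z/(-9 + 3*z) (C(z) = (z + 51)/(-5) + z/(-9 + 3*z) = (51 + z)*(-⅕) + z/(-9 + 3*z) = (-51/5 - z/5) + z/(-9 + 3*z) = -51/5 - z/5 + z/(-9 + 3*z))
1/C(A(3, 9)) = 1/((459 - 1251*(1 + 9) - 3*81*(1 + 9)²)/(15*(-3 + 9*(1 + 9)))) = 1/((459 - 1251*10 - 3*(9*10)²)/(15*(-3 + 9*10))) = 1/((459 - 139*90 - 3*90²)/(15*(-3 + 90))) = 1/((1/15)*(459 - 12510 - 3*8100)/87) = 1/((1/15)*(1/87)*(459 - 12510 - 24300)) = 1/((1/15)*(1/87)*(-36351)) = 1/(-4039/145) = -145/4039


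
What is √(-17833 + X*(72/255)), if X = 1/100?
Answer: I*√3221085115/425 ≈ 133.54*I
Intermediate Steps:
X = 1/100 ≈ 0.010000
√(-17833 + X*(72/255)) = √(-17833 + (72/255)/100) = √(-17833 + (72*(1/255))/100) = √(-17833 + (1/100)*(24/85)) = √(-17833 + 6/2125) = √(-37895119/2125) = I*√3221085115/425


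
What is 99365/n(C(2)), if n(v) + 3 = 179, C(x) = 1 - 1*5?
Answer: 99365/176 ≈ 564.57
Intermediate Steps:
C(x) = -4 (C(x) = 1 - 5 = -4)
n(v) = 176 (n(v) = -3 + 179 = 176)
99365/n(C(2)) = 99365/176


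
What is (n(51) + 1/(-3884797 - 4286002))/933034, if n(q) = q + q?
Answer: 833421497/7623633274166 ≈ 0.00010932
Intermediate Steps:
n(q) = 2*q
(n(51) + 1/(-3884797 - 4286002))/933034 = (2*51 + 1/(-3884797 - 4286002))/933034 = (102 + 1/(-8170799))*(1/933034) = (102 - 1/8170799)*(1/933034) = (833421497/8170799)*(1/933034) = 833421497/7623633274166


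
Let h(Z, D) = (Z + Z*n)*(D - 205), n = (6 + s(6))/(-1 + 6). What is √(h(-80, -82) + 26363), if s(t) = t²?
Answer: √242187 ≈ 492.13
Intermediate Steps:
n = 42/5 (n = (6 + 6²)/(-1 + 6) = (6 + 36)/5 = 42*(⅕) = 42/5 ≈ 8.4000)
h(Z, D) = 47*Z*(-205 + D)/5 (h(Z, D) = (Z + Z*(42/5))*(D - 205) = (Z + 42*Z/5)*(-205 + D) = (47*Z/5)*(-205 + D) = 47*Z*(-205 + D)/5)
√(h(-80, -82) + 26363) = √((47/5)*(-80)*(-205 - 82) + 26363) = √((47/5)*(-80)*(-287) + 26363) = √(215824 + 26363) = √242187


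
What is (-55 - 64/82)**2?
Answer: 5230369/1681 ≈ 3111.5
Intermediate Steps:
(-55 - 64/82)**2 = (-55 - 64*1/82)**2 = (-55 - 32/41)**2 = (-2287/41)**2 = 5230369/1681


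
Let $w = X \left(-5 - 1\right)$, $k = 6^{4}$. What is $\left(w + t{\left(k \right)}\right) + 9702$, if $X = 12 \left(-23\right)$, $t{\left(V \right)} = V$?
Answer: $12654$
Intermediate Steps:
$k = 1296$
$X = -276$
$w = 1656$ ($w = - 276 \left(-5 - 1\right) = \left(-276\right) \left(-6\right) = 1656$)
$\left(w + t{\left(k \right)}\right) + 9702 = \left(1656 + 1296\right) + 9702 = 2952 + 9702 = 12654$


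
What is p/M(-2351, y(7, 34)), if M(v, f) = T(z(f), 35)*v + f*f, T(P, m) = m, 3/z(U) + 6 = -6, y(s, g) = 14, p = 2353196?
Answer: -2353196/82089 ≈ -28.666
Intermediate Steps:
z(U) = -¼ (z(U) = 3/(-6 - 6) = 3/(-12) = 3*(-1/12) = -¼)
M(v, f) = f² + 35*v (M(v, f) = 35*v + f*f = 35*v + f² = f² + 35*v)
p/M(-2351, y(7, 34)) = 2353196/(14² + 35*(-2351)) = 2353196/(196 - 82285) = 2353196/(-82089) = 2353196*(-1/82089) = -2353196/82089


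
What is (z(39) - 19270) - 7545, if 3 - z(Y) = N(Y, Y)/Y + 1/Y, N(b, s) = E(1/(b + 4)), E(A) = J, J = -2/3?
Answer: -3137005/117 ≈ -26812.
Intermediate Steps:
J = -⅔ (J = -2*⅓ = -⅔ ≈ -0.66667)
E(A) = -⅔
N(b, s) = -⅔
z(Y) = 3 - 1/(3*Y) (z(Y) = 3 - (-2/(3*Y) + 1/Y) = 3 - 1/(3*Y))
(z(39) - 19270) - 7545 = ((3 - ⅓/39) - 19270) - 7545 = ((3 - ⅓*1/39) - 19270) - 7545 = ((3 - 1/117) - 19270) - 7545 = (350/117 - 19270) - 7545 = -2254240/117 - 7545 = -3137005/117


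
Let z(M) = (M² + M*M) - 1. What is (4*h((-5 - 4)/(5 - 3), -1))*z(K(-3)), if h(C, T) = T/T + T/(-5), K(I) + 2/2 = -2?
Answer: 408/5 ≈ 81.600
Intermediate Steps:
K(I) = -3 (K(I) = -1 - 2 = -3)
z(M) = -1 + 2*M² (z(M) = (M² + M²) - 1 = 2*M² - 1 = -1 + 2*M²)
h(C, T) = 1 - T/5 (h(C, T) = 1 + T*(-⅕) = 1 - T/5)
(4*h((-5 - 4)/(5 - 3), -1))*z(K(-3)) = (4*(1 - ⅕*(-1)))*(-1 + 2*(-3)²) = (4*(1 + ⅕))*(-1 + 2*9) = (4*(6/5))*(-1 + 18) = (24/5)*17 = 408/5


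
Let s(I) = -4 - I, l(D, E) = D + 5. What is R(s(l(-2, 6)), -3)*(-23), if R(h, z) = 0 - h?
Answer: -161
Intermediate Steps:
l(D, E) = 5 + D
R(h, z) = -h
R(s(l(-2, 6)), -3)*(-23) = -(-4 - (5 - 2))*(-23) = -(-4 - 1*3)*(-23) = -(-4 - 3)*(-23) = -1*(-7)*(-23) = 7*(-23) = -161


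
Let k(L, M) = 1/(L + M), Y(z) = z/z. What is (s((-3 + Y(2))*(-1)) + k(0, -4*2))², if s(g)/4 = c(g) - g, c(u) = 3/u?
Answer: 289/64 ≈ 4.5156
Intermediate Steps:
Y(z) = 1
s(g) = -4*g + 12/g (s(g) = 4*(3/g - g) = 4*(-g + 3/g) = -4*g + 12/g)
(s((-3 + Y(2))*(-1)) + k(0, -4*2))² = ((-4*(-3 + 1)*(-1) + 12/(((-3 + 1)*(-1)))) + 1/(0 - 4*2))² = ((-(-8)*(-1) + 12/((-2*(-1)))) + 1/(0 - 8))² = ((-4*2 + 12/2) + 1/(-8))² = ((-8 + 12*(½)) - ⅛)² = ((-8 + 6) - ⅛)² = (-2 - ⅛)² = (-17/8)² = 289/64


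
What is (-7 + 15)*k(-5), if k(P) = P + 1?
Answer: -32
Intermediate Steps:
k(P) = 1 + P
(-7 + 15)*k(-5) = (-7 + 15)*(1 - 5) = 8*(-4) = -32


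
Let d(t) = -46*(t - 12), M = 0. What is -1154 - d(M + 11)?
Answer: -1200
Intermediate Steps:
d(t) = 552 - 46*t (d(t) = -46*(-12 + t) = 552 - 46*t)
-1154 - d(M + 11) = -1154 - (552 - 46*(0 + 11)) = -1154 - (552 - 46*11) = -1154 - (552 - 506) = -1154 - 1*46 = -1154 - 46 = -1200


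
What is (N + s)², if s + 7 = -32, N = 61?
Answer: 484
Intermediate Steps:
s = -39 (s = -7 - 32 = -39)
(N + s)² = (61 - 39)² = 22² = 484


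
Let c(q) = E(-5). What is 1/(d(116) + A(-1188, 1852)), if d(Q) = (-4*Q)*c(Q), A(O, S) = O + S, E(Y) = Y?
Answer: 1/2984 ≈ 0.00033512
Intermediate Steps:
c(q) = -5
d(Q) = 20*Q (d(Q) = -4*Q*(-5) = 20*Q)
1/(d(116) + A(-1188, 1852)) = 1/(20*116 + (-1188 + 1852)) = 1/(2320 + 664) = 1/2984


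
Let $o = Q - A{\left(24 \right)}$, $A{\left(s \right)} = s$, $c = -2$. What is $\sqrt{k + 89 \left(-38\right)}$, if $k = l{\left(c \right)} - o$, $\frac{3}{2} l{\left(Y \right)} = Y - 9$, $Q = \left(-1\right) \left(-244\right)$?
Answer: $\frac{2 i \sqrt{8121}}{3} \approx 60.078 i$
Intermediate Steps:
$Q = 244$
$l{\left(Y \right)} = -6 + \frac{2 Y}{3}$ ($l{\left(Y \right)} = \frac{2 \left(Y - 9\right)}{3} = \frac{2 \left(-9 + Y\right)}{3} = -6 + \frac{2 Y}{3}$)
$o = 220$ ($o = 244 - 24 = 220$)
$k = - \frac{682}{3}$ ($k = \left(-6 + \frac{2}{3} \left(-2\right)\right) - 220 = \left(-6 - \frac{4}{3}\right) - 220 = - \frac{22}{3} - 220 = - \frac{682}{3} \approx -227.33$)
$\sqrt{k + 89 \left(-38\right)} = \sqrt{- \frac{682}{3} + 89 \left(-38\right)} = \sqrt{- \frac{682}{3} - 3382} = \sqrt{- \frac{10828}{3}} = \frac{2 i \sqrt{8121}}{3}$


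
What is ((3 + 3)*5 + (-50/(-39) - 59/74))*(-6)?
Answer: -87979/481 ≈ -182.91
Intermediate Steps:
((3 + 3)*5 + (-50/(-39) - 59/74))*(-6) = (6*5 + (-50*(-1/39) - 59*1/74))*(-6) = (30 + (50/39 - 59/74))*(-6) = (30 + 1399/2886)*(-6) = (87979/2886)*(-6) = -87979/481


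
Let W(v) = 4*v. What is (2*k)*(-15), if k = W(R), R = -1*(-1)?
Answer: -120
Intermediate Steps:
R = 1
k = 4 (k = 4*1 = 4)
(2*k)*(-15) = (2*4)*(-15) = 8*(-15) = -120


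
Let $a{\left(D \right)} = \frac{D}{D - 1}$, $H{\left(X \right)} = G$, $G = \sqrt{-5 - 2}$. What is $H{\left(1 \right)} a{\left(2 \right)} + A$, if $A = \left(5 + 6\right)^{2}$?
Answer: $121 + 2 i \sqrt{7} \approx 121.0 + 5.2915 i$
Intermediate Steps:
$G = i \sqrt{7}$ ($G = \sqrt{-7} = i \sqrt{7} \approx 2.6458 i$)
$H{\left(X \right)} = i \sqrt{7}$
$A = 121$ ($A = 11^{2} = 121$)
$a{\left(D \right)} = \frac{D}{-1 + D}$
$H{\left(1 \right)} a{\left(2 \right)} + A = i \sqrt{7} \frac{2}{-1 + 2} + 121 = i \sqrt{7} \cdot \frac{2}{1} + 121 = i \sqrt{7} \cdot 2 \cdot 1 + 121 = i \sqrt{7} \cdot 2 + 121 = 2 i \sqrt{7} + 121 = 121 + 2 i \sqrt{7}$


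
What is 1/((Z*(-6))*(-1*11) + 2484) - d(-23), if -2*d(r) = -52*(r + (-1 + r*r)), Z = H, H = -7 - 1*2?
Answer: -24815699/1890 ≈ -13130.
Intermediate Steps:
H = -9 (H = -7 - 2 = -9)
Z = -9
d(r) = -26 + 26*r + 26*r² (d(r) = -(-26)*(r + (-1 + r*r)) = -(-26)*(r + (-1 + r²)) = -(-26)*(-1 + r + r²) = -(52 - 52*r - 52*r²)/2 = -26 + 26*r + 26*r²)
1/((Z*(-6))*(-1*11) + 2484) - d(-23) = 1/((-9*(-6))*(-1*11) + 2484) - (-26 + 26*(-23) + 26*(-23)²) = 1/(54*(-11) + 2484) - (-26 - 598 + 26*529) = 1/(-594 + 2484) - (-26 - 598 + 13754) = 1/1890 - 1*13130 = 1/1890 - 13130 = -24815699/1890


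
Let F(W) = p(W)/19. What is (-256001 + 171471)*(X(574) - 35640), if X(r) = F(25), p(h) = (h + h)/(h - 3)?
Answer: 629641569550/209 ≈ 3.0126e+9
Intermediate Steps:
p(h) = 2*h/(-3 + h) (p(h) = (2*h)/(-3 + h) = 2*h/(-3 + h))
F(W) = 2*W/(19*(-3 + W)) (F(W) = (2*W/(-3 + W))/19 = (2*W/(-3 + W))*(1/19) = 2*W/(19*(-3 + W)))
X(r) = 25/209 (X(r) = (2/19)*25/(-3 + 25) = (2/19)*25/22 = (2/19)*25*(1/22) = 25/209)
(-256001 + 171471)*(X(574) - 35640) = (-256001 + 171471)*(25/209 - 35640) = -84530*(-7448735/209) = 629641569550/209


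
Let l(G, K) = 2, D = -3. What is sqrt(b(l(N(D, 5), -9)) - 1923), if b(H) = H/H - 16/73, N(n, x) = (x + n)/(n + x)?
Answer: I*sqrt(10243506)/73 ≈ 43.843*I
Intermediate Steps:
N(n, x) = 1 (N(n, x) = (n + x)/(n + x) = 1)
b(H) = 57/73 (b(H) = 1 - 16*1/73 = 1 - 16/73 = 57/73)
sqrt(b(l(N(D, 5), -9)) - 1923) = sqrt(57/73 - 1923) = sqrt(-140322/73) = I*sqrt(10243506)/73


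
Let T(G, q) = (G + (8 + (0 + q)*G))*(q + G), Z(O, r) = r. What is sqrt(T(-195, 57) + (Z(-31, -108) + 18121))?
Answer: sqrt(1577689) ≈ 1256.1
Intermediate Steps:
T(G, q) = (G + q)*(8 + G + G*q) (T(G, q) = (G + (8 + q*G))*(G + q) = (G + (8 + G*q))*(G + q) = (8 + G + G*q)*(G + q) = (G + q)*(8 + G + G*q))
sqrt(T(-195, 57) + (Z(-31, -108) + 18121)) = sqrt(((-195)**2 + 8*(-195) + 8*57 - 195*57 - 195*57**2 + 57*(-195)**2) + (-108 + 18121)) = sqrt((38025 - 1560 + 456 - 11115 - 195*3249 + 57*38025) + 18013) = sqrt((38025 - 1560 + 456 - 11115 - 633555 + 2167425) + 18013) = sqrt(1559676 + 18013) = sqrt(1577689)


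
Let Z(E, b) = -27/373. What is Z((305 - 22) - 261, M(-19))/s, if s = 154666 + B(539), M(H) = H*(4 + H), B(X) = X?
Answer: -3/6432385 ≈ -4.6639e-7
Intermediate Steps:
Z(E, b) = -27/373 (Z(E, b) = -27*1/373 = -27/373)
s = 155205 (s = 154666 + 539 = 155205)
Z((305 - 22) - 261, M(-19))/s = -27/373/155205 = -27/373*1/155205 = -3/6432385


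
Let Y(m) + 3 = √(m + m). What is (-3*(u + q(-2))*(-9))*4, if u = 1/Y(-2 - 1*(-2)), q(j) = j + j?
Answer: -468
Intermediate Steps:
q(j) = 2*j
Y(m) = -3 + √2*√m (Y(m) = -3 + √(m + m) = -3 + √(2*m) = -3 + √2*√m)
u = -⅓ (u = 1/(-3 + √2*√(-2 - 1*(-2))) = 1/(-3 + √2*√(-2 + 2)) = 1/(-3 + √2*√0) = 1/(-3 + √2*0) = 1/(-3 + 0) = 1/(-3) = -⅓ ≈ -0.33333)
(-3*(u + q(-2))*(-9))*4 = (-3*(-⅓ + 2*(-2))*(-9))*4 = (-3*(-⅓ - 4)*(-9))*4 = (-3*(-13/3)*(-9))*4 = (13*(-9))*4 = -117*4 = -468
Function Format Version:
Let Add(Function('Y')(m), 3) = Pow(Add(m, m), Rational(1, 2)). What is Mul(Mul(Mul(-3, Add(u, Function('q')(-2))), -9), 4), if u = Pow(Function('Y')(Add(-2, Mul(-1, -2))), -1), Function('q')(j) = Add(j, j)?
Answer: -468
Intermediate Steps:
Function('q')(j) = Mul(2, j)
Function('Y')(m) = Add(-3, Mul(Pow(2, Rational(1, 2)), Pow(m, Rational(1, 2)))) (Function('Y')(m) = Add(-3, Pow(Add(m, m), Rational(1, 2))) = Add(-3, Pow(Mul(2, m), Rational(1, 2))) = Add(-3, Mul(Pow(2, Rational(1, 2)), Pow(m, Rational(1, 2)))))
u = Rational(-1, 3) (u = Pow(Add(-3, Mul(Pow(2, Rational(1, 2)), Pow(Add(-2, Mul(-1, -2)), Rational(1, 2)))), -1) = Pow(Add(-3, Mul(Pow(2, Rational(1, 2)), Pow(Add(-2, 2), Rational(1, 2)))), -1) = Pow(Add(-3, Mul(Pow(2, Rational(1, 2)), Pow(0, Rational(1, 2)))), -1) = Pow(Add(-3, Mul(Pow(2, Rational(1, 2)), 0)), -1) = Pow(Add(-3, 0), -1) = Pow(-3, -1) = Rational(-1, 3) ≈ -0.33333)
Mul(Mul(Mul(-3, Add(u, Function('q')(-2))), -9), 4) = Mul(Mul(Mul(-3, Add(Rational(-1, 3), Mul(2, -2))), -9), 4) = Mul(Mul(Mul(-3, Add(Rational(-1, 3), -4)), -9), 4) = Mul(Mul(Mul(-3, Rational(-13, 3)), -9), 4) = Mul(Mul(13, -9), 4) = Mul(-117, 4) = -468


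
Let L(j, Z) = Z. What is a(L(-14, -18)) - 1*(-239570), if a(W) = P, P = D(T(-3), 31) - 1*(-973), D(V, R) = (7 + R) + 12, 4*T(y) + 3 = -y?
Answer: 240593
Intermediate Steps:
T(y) = -¾ - y/4 (T(y) = -¾ + (-y)/4 = -¾ - y/4)
D(V, R) = 19 + R
P = 1023 (P = (19 + 31) - 1*(-973) = 50 + 973 = 1023)
a(W) = 1023
a(L(-14, -18)) - 1*(-239570) = 1023 - 1*(-239570) = 1023 + 239570 = 240593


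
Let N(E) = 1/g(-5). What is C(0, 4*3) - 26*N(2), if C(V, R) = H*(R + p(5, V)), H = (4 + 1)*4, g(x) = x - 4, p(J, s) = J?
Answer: 3086/9 ≈ 342.89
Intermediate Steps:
g(x) = -4 + x
H = 20 (H = 5*4 = 20)
N(E) = -⅑ (N(E) = 1/(-4 - 5) = 1/(-9) = -⅑)
C(V, R) = 100 + 20*R (C(V, R) = 20*(R + 5) = 20*(5 + R) = 100 + 20*R)
C(0, 4*3) - 26*N(2) = (100 + 20*(4*3)) - 26*(-⅑) = (100 + 20*12) + 26/9 = (100 + 240) + 26/9 = 340 + 26/9 = 3086/9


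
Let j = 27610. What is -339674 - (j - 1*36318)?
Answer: -330966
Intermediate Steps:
-339674 - (j - 1*36318) = -339674 - (27610 - 1*36318) = -339674 - (27610 - 36318) = -339674 - 1*(-8708) = -339674 + 8708 = -330966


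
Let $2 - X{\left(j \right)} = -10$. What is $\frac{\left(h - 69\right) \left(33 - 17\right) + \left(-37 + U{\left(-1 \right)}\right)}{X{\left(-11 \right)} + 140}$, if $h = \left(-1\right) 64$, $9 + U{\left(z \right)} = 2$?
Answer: $- \frac{543}{38} \approx -14.289$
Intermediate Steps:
$X{\left(j \right)} = 12$ ($X{\left(j \right)} = 2 - -10 = 2 + 10 = 12$)
$U{\left(z \right)} = -7$ ($U{\left(z \right)} = -9 + 2 = -7$)
$h = -64$
$\frac{\left(h - 69\right) \left(33 - 17\right) + \left(-37 + U{\left(-1 \right)}\right)}{X{\left(-11 \right)} + 140} = \frac{\left(-64 - 69\right) \left(33 - 17\right) - 44}{12 + 140} = \frac{\left(-133\right) 16 - 44}{152} = \frac{-2128 - 44}{152} = \frac{1}{152} \left(-2172\right) = - \frac{543}{38}$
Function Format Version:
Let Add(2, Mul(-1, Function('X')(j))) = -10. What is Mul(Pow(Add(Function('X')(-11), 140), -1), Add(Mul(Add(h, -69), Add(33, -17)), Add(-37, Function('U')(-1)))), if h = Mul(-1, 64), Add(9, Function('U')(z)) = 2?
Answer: Rational(-543, 38) ≈ -14.289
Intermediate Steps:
Function('X')(j) = 12 (Function('X')(j) = Add(2, Mul(-1, -10)) = Add(2, 10) = 12)
Function('U')(z) = -7 (Function('U')(z) = Add(-9, 2) = -7)
h = -64
Mul(Pow(Add(Function('X')(-11), 140), -1), Add(Mul(Add(h, -69), Add(33, -17)), Add(-37, Function('U')(-1)))) = Mul(Pow(Add(12, 140), -1), Add(Mul(Add(-64, -69), Add(33, -17)), Add(-37, -7))) = Mul(Pow(152, -1), Add(Mul(-133, 16), -44)) = Mul(Rational(1, 152), Add(-2128, -44)) = Mul(Rational(1, 152), -2172) = Rational(-543, 38)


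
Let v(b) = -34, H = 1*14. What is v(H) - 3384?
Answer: -3418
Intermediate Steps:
H = 14
v(H) - 3384 = -34 - 3384 = -3418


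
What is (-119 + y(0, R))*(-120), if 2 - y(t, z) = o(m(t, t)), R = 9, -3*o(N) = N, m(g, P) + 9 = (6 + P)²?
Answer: 12960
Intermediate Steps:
m(g, P) = -9 + (6 + P)²
o(N) = -N/3
y(t, z) = -1 + (6 + t)²/3 (y(t, z) = 2 - (-1)*(-9 + (6 + t)²)/3 = 2 - (3 - (6 + t)²/3) = 2 + (-3 + (6 + t)²/3) = -1 + (6 + t)²/3)
(-119 + y(0, R))*(-120) = (-119 + (-1 + (6 + 0)²/3))*(-120) = (-119 + (-1 + (⅓)*6²))*(-120) = (-119 + (-1 + (⅓)*36))*(-120) = (-119 + (-1 + 12))*(-120) = (-119 + 11)*(-120) = -108*(-120) = 12960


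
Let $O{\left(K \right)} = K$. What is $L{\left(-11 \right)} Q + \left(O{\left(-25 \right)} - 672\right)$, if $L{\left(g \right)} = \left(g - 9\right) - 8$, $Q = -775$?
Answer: $21003$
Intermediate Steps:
$L{\left(g \right)} = -17 + g$ ($L{\left(g \right)} = \left(-9 + g\right) - 8 = -17 + g$)
$L{\left(-11 \right)} Q + \left(O{\left(-25 \right)} - 672\right) = \left(-17 - 11\right) \left(-775\right) - 697 = \left(-28\right) \left(-775\right) - 697 = 21700 - 697 = 21003$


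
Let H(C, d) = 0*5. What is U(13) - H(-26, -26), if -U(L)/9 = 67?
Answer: -603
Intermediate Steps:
U(L) = -603 (U(L) = -9*67 = -603)
H(C, d) = 0
U(13) - H(-26, -26) = -603 - 1*0 = -603 + 0 = -603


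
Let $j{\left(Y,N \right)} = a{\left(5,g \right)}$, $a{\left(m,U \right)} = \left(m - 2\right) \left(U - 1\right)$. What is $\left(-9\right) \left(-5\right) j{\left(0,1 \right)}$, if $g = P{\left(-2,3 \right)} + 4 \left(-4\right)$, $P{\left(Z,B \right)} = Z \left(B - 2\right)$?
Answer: $-2565$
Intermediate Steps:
$P{\left(Z,B \right)} = Z \left(-2 + B\right)$
$g = -18$ ($g = - 2 \left(-2 + 3\right) + 4 \left(-4\right) = \left(-2\right) 1 - 16 = -2 - 16 = -18$)
$a{\left(m,U \right)} = \left(-1 + U\right) \left(-2 + m\right)$ ($a{\left(m,U \right)} = \left(-2 + m\right) \left(-1 + U\right) = \left(-1 + U\right) \left(-2 + m\right)$)
$j{\left(Y,N \right)} = -57$ ($j{\left(Y,N \right)} = 2 - 5 - -36 - 90 = 2 - 5 + 36 - 90 = -57$)
$\left(-9\right) \left(-5\right) j{\left(0,1 \right)} = \left(-9\right) \left(-5\right) \left(-57\right) = 45 \left(-57\right) = -2565$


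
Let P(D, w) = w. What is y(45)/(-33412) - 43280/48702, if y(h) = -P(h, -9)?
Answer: -723254839/813615612 ≈ -0.88894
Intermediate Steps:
y(h) = 9 (y(h) = -1*(-9) = 9)
y(45)/(-33412) - 43280/48702 = 9/(-33412) - 43280/48702 = 9*(-1/33412) - 43280*1/48702 = -9/33412 - 21640/24351 = -723254839/813615612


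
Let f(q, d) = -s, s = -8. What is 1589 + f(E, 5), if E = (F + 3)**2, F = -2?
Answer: 1597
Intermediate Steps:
E = 1 (E = (-2 + 3)**2 = 1**2 = 1)
f(q, d) = 8 (f(q, d) = -1*(-8) = 8)
1589 + f(E, 5) = 1589 + 8 = 1597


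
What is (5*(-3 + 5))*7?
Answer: 70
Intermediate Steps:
(5*(-3 + 5))*7 = (5*2)*7 = 10*7 = 70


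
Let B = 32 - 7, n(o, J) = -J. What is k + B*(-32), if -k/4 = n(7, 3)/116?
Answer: -23197/29 ≈ -799.90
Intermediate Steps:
B = 25
k = 3/29 (k = -4*(-1*3)/116 = -(-12)/116 = -4*(-3/116) = 3/29 ≈ 0.10345)
k + B*(-32) = 3/29 + 25*(-32) = 3/29 - 800 = -23197/29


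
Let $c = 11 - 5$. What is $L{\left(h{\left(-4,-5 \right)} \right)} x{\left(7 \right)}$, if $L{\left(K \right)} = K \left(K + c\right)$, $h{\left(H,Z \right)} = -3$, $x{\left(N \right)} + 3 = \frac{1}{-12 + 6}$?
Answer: $\frac{57}{2} \approx 28.5$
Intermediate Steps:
$c = 6$
$x{\left(N \right)} = - \frac{19}{6}$ ($x{\left(N \right)} = -3 + \frac{1}{-12 + 6} = -3 + \frac{1}{-6} = -3 - \frac{1}{6} = - \frac{19}{6}$)
$L{\left(K \right)} = K \left(6 + K\right)$ ($L{\left(K \right)} = K \left(K + 6\right) = K \left(6 + K\right)$)
$L{\left(h{\left(-4,-5 \right)} \right)} x{\left(7 \right)} = - 3 \left(6 - 3\right) \left(- \frac{19}{6}\right) = \left(-3\right) 3 \left(- \frac{19}{6}\right) = \left(-9\right) \left(- \frac{19}{6}\right) = \frac{57}{2}$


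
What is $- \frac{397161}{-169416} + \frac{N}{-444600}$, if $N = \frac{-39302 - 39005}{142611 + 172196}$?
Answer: $\frac{14847204765973}{6333334447050} \approx 2.3443$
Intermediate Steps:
$N = - \frac{78307}{314807} \approx -0.24875$
$- \frac{397161}{-169416} + \frac{N}{-444600} = - \frac{397161}{-169416} - \frac{78307}{314807 \left(-444600\right)} = \left(-397161\right) \left(- \frac{1}{169416}\right) - - \frac{78307}{139963192200} = \frac{44129}{18824} + \frac{78307}{139963192200} = \frac{14847204765973}{6333334447050}$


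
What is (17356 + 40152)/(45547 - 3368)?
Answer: 57508/42179 ≈ 1.3634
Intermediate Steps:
(17356 + 40152)/(45547 - 3368) = 57508/42179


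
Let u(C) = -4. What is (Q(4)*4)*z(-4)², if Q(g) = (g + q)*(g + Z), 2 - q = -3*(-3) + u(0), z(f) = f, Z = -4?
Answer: 0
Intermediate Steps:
q = -3 (q = 2 - (-3*(-3) - 4) = 2 - (9 - 4) = 2 - 1*5 = 2 - 5 = -3)
Q(g) = (-4 + g)*(-3 + g) (Q(g) = (g - 3)*(g - 4) = (-3 + g)*(-4 + g) = (-4 + g)*(-3 + g))
(Q(4)*4)*z(-4)² = ((12 + 4² - 7*4)*4)*(-4)² = ((12 + 16 - 28)*4)*16 = (0*4)*16 = 0*16 = 0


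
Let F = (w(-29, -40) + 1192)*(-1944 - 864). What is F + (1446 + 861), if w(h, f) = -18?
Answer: -3294285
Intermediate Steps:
F = -3296592 (F = (-18 + 1192)*(-1944 - 864) = 1174*(-2808) = -3296592)
F + (1446 + 861) = -3296592 + (1446 + 861) = -3296592 + 2307 = -3294285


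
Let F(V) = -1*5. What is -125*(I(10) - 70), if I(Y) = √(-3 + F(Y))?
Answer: 8750 - 250*I*√2 ≈ 8750.0 - 353.55*I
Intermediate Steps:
F(V) = -5
I(Y) = 2*I*√2 (I(Y) = √(-3 - 5) = √(-8) = 2*I*√2)
-125*(I(10) - 70) = -125*(2*I*√2 - 70) = -125*(-70 + 2*I*√2) = 8750 - 250*I*√2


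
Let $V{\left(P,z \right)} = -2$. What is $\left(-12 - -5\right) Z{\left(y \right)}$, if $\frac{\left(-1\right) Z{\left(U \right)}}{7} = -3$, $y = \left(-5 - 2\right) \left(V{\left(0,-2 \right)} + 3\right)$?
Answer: $-147$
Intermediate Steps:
$y = -7$ ($y = \left(-5 - 2\right) \left(-2 + 3\right) = \left(-7\right) 1 = -7$)
$Z{\left(U \right)} = 21$ ($Z{\left(U \right)} = \left(-7\right) \left(-3\right) = 21$)
$\left(-12 - -5\right) Z{\left(y \right)} = \left(-12 - -5\right) 21 = \left(-12 + 5\right) 21 = \left(-7\right) 21 = -147$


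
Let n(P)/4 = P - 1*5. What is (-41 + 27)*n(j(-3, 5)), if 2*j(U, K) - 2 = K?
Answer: 84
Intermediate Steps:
j(U, K) = 1 + K/2
n(P) = -20 + 4*P (n(P) = 4*(P - 1*5) = 4*(P - 5) = 4*(-5 + P) = -20 + 4*P)
(-41 + 27)*n(j(-3, 5)) = (-41 + 27)*(-20 + 4*(1 + (½)*5)) = -14*(-20 + 4*(1 + 5/2)) = -14*(-20 + 4*(7/2)) = -14*(-20 + 14) = -14*(-6) = 84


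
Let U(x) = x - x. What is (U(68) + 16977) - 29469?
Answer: -12492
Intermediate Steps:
U(x) = 0
(U(68) + 16977) - 29469 = (0 + 16977) - 29469 = 16977 - 29469 = -12492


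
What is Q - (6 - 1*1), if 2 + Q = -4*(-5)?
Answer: 13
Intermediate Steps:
Q = 18 (Q = -2 - 4*(-5) = -2 + 20 = 18)
Q - (6 - 1*1) = 18 - (6 - 1*1) = 18 - (6 - 1) = 18 - 1*5 = 18 - 5 = 13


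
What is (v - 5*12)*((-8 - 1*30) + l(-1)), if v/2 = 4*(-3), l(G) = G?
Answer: 3276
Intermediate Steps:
v = -24 (v = 2*(4*(-3)) = 2*(-12) = -24)
(v - 5*12)*((-8 - 1*30) + l(-1)) = (-24 - 5*12)*((-8 - 1*30) - 1) = (-24 - 60)*((-8 - 30) - 1) = -84*(-38 - 1) = -84*(-39) = 3276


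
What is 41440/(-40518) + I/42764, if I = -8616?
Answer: -265155406/216588969 ≈ -1.2242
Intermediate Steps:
41440/(-40518) + I/42764 = 41440/(-40518) - 8616/42764 = 41440*(-1/40518) - 8616*1/42764 = -20720/20259 - 2154/10691 = -265155406/216588969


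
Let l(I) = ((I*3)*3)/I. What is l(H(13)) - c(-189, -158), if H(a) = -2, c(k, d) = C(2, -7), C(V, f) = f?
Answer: 16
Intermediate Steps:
c(k, d) = -7
l(I) = 9 (l(I) = ((3*I)*3)/I = (9*I)/I = 9)
l(H(13)) - c(-189, -158) = 9 - 1*(-7) = 9 + 7 = 16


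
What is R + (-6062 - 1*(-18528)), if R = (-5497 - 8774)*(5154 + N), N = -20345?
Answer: 216803227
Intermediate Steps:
R = 216790761 (R = (-5497 - 8774)*(5154 - 20345) = -14271*(-15191) = 216790761)
R + (-6062 - 1*(-18528)) = 216790761 + (-6062 - 1*(-18528)) = 216790761 + (-6062 + 18528) = 216790761 + 12466 = 216803227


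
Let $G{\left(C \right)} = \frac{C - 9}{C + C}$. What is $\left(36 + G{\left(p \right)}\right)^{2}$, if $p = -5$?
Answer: $\frac{34969}{25} \approx 1398.8$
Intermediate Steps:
$G{\left(C \right)} = \frac{-9 + C}{2 C}$
$\left(36 + G{\left(p \right)}\right)^{2} = \left(36 + \frac{-9 - 5}{2 \left(-5\right)}\right)^{2} = \left(36 + \frac{1}{2} \left(- \frac{1}{5}\right) \left(-14\right)\right)^{2} = \left(36 + \frac{7}{5}\right)^{2} = \left(\frac{187}{5}\right)^{2} = \frac{34969}{25}$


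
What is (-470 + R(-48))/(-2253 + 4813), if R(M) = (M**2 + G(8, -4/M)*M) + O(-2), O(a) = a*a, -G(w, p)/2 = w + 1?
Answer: 1351/1280 ≈ 1.0555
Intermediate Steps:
G(w, p) = -2 - 2*w (G(w, p) = -2*(w + 1) = -2*(1 + w) = -2 - 2*w)
O(a) = a**2
R(M) = 4 + M**2 - 18*M (R(M) = (M**2 + (-2 - 2*8)*M) + (-2)**2 = (M**2 + (-2 - 16)*M) + 4 = (M**2 - 18*M) + 4 = 4 + M**2 - 18*M)
(-470 + R(-48))/(-2253 + 4813) = (-470 + (4 + (-48)**2 - 18*(-48)))/(-2253 + 4813) = (-470 + (4 + 2304 + 864))/2560 = (-470 + 3172)*(1/2560) = 2702*(1/2560) = 1351/1280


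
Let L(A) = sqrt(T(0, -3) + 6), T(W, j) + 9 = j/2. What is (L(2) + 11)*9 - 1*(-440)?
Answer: 539 + 27*I*sqrt(2)/2 ≈ 539.0 + 19.092*I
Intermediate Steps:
T(W, j) = -9 + j/2
L(A) = 3*I*sqrt(2)/2 (L(A) = sqrt((-9 + (1/2)*(-3)) + 6) = sqrt((-9 - 3/2) + 6) = sqrt(-21/2 + 6) = sqrt(-9/2) = 3*I*sqrt(2)/2)
(L(2) + 11)*9 - 1*(-440) = (3*I*sqrt(2)/2 + 11)*9 - 1*(-440) = (11 + 3*I*sqrt(2)/2)*9 + 440 = (99 + 27*I*sqrt(2)/2) + 440 = 539 + 27*I*sqrt(2)/2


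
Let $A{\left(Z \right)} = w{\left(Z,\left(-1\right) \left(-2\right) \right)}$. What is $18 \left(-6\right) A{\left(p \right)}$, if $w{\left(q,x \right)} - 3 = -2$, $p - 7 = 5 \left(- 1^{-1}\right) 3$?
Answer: $-108$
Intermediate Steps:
$p = -8$ ($p = 7 + 5 \left(- 1^{-1}\right) 3 = 7 + 5 \left(\left(-1\right) 1\right) 3 = 7 + 5 \left(-1\right) 3 = 7 - 15 = -8$)
$w{\left(q,x \right)} = 1$ ($w{\left(q,x \right)} = 3 - 2 = 1$)
$A{\left(Z \right)} = 1$
$18 \left(-6\right) A{\left(p \right)} = 18 \left(-6\right) 1 = \left(-108\right) 1 = -108$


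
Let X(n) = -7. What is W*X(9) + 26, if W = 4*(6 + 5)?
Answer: -282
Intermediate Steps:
W = 44 (W = 4*11 = 44)
W*X(9) + 26 = 44*(-7) + 26 = -308 + 26 = -282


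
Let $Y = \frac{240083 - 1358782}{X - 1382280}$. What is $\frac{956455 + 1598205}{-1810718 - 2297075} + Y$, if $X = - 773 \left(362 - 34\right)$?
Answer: $\frac{416409781467}{6719626376432} \approx 0.061969$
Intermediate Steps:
$X = -253544$ ($X = \left(-773\right) 328 = -253544$)
$Y = \frac{1118699}{1635824}$ ($Y = \frac{240083 - 1358782}{-253544 - 1382280} = - \frac{1118699}{-1635824} = \left(-1118699\right) \left(- \frac{1}{1635824}\right) = \frac{1118699}{1635824} \approx 0.68388$)
$\frac{956455 + 1598205}{-1810718 - 2297075} + Y = \frac{956455 + 1598205}{-1810718 - 2297075} + \frac{1118699}{1635824} = \frac{2554660}{-4107793} + \frac{1118699}{1635824} = 2554660 \left(- \frac{1}{4107793}\right) + \frac{1118699}{1635824} = - \frac{2554660}{4107793} + \frac{1118699}{1635824} = \frac{416409781467}{6719626376432}$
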